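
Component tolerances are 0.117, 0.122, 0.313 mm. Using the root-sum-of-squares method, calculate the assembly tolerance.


RSS = sqrt(0.117^2 + 0.122^2 + 0.313^2)
= sqrt(0.126542)
= 0.3557

0.3557


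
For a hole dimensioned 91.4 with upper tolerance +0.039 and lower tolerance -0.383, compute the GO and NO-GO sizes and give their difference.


GO = nominal - lower_tol (smallest hole = maximum material condition)
GO = 91.4 - 0.383 = 91.017
NO-GO = nominal + upper_tol (largest hole = least material condition)
NO-GO = 91.4 + 0.039 = 91.439
spread = NO-GO - GO = 91.439 - 91.017 = 0.4220

0.4220


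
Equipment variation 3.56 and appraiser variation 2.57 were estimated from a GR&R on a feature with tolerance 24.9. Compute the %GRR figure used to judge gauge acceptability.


GRR = sqrt(EV^2 + AV^2) = sqrt(3.56^2 + 2.57^2) = 4.3907289
%GRR = GRR / tol * 100 = 4.3907289 / 24.9 * 100
%GRR = 17.6334

17.6334


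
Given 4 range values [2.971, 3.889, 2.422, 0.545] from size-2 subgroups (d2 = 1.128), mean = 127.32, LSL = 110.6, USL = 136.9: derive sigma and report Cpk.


R_bar = (2.971 + 3.889 + 2.422 + 0.545) / 4 = 2.45675
sigma = R_bar / d2 = 2.45675 / 1.128 = 2.1779699
Cp = (USL - LSL)/(6*sigma) = (136.9 - 110.6)/(6*2.1779699) = 2.0126
Cpu = (136.9 - 127.32)/(3*2.1779699) = 1.4662
Cpl = (127.32 - 110.6)/(3*2.1779699) = 2.5590
Cpk = min(Cpu, Cpl) = 1.4662

1.4662


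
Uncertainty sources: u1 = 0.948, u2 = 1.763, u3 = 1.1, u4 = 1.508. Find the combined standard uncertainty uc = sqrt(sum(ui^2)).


uc = sqrt(0.948^2 + 1.763^2 + 1.1^2 + 1.508^2)
uc = sqrt(7.490937)
uc = 2.7370

2.7370


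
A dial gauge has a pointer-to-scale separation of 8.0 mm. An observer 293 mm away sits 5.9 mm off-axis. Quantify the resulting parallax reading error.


error = h * offset / d
= 8.0 * 5.9 / 293
= 0.1611

0.1611


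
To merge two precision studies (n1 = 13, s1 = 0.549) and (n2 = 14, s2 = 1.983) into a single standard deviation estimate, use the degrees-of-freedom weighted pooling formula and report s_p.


s_p = sqrt(((n1-1)*s1^2 + (n2-1)*s2^2) / (n1+n2-2))
numerator = (13-1)*0.549^2 + (14-1)*1.983^2 = 3.616812 + 51.119757 = 54.736569
denominator = 13 + 14 - 2 = 25
s_p^2 = 54.736569 / 25 = 2.1894628
s_p = sqrt(2.1894628) = 1.4797

1.4797


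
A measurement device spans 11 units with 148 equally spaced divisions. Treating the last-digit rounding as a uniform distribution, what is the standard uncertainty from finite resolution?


resolution = range / divisions
resolution = 11 / 148 = 0.074324324
u_res = resolution / (2*sqrt(3))
u_res = 0.074324324 / 3.4641016
u_res = 0.0215

0.0215


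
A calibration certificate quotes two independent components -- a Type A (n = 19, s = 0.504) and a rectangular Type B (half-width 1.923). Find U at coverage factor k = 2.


u_A = s / sqrt(n) = 0.504 / sqrt(19) = 0.11562553
u_B = half_width / sqrt(3) = 1.923 / sqrt(3) = 1.1102446
uc = sqrt(u_A^2 + u_B^2) = sqrt(0.11562553^2 + 1.1102446^2) = 1.1162492
U = k * uc = 2 * 1.1162492
U = 2.2325

2.2325


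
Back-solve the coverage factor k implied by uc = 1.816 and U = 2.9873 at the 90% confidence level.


k = U / uc
k = 2.9873 / 1.816
k = 1.645

1.645


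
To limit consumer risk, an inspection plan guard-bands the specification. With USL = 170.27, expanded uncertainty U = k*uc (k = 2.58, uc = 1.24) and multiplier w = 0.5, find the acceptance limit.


U = k * uc = 2.58 * 1.24 = 3.1992
guard band g = w * U = 0.5 * 3.1992 = 1.5996
AL = USL - g = 170.27 - 1.5996
AL = 168.6704

168.6704


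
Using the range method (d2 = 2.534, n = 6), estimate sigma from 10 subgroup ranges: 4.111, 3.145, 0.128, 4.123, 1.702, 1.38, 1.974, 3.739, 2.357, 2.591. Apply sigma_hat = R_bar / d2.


R_bar = (4.111 + 3.145 + 0.128 + 4.123 + 1.702 + 1.38 + 1.974 + 3.739 + 2.357 + 2.591) / 10
R_bar = 25.25 / 10 = 2.525
sigma_hat = R_bar / d2 = 2.525 / 2.534 = 0.9964

0.9964


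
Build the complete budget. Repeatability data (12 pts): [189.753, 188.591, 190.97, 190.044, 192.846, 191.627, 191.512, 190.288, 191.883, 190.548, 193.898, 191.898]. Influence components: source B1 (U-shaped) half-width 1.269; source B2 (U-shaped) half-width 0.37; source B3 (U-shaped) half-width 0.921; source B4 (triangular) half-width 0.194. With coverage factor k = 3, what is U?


mean = (189.753 + 188.591 + 190.97 + 190.044 + 192.846 + 191.627 + 191.512 + 190.288 + 191.883 + 190.548 + 193.898 + 191.898) / 12 = 191.1548333
s = sqrt(sum((x - mean)^2)/(n-1)) = 1.4379335
u_A = s / sqrt(n) = 1.4379335 / sqrt(12) = 0.41509565
u_B1 = 1.269 / sqrt(2) = 0.89731851
u_B2 = 0.37 / sqrt(2) = 0.26162951
u_B3 = 0.921 / sqrt(2) = 0.65124535
u_B4 = 0.194 / sqrt(6) = 0.079200168
uc = sqrt(0.41509565^2 + 0.89731851^2 + 0.26162951^2 + 0.65124535^2 + 0.079200168^2) = 1.2150424
U = k * uc = 3 * 1.2150424
U = 3.6451

3.6451


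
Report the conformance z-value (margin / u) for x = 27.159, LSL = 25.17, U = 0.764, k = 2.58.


u = U / k = 0.764 / 2.58 = 0.29612403
margin = |LSL - x| = |25.17 - 27.159| = 1.989
z = margin / u = 1.989 / 0.29612403
z = 6.7168

6.7168


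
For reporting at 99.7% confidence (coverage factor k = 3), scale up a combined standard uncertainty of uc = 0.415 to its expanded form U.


U = k * uc
U = 3 * 0.415
U = 1.2450

1.2450


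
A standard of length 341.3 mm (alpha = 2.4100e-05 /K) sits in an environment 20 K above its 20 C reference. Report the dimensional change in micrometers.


dL = L * alpha * dT
= 341.3 * 2.4100e-05 * 20
= 0.1645066 mm
dL_um = 0.1645066 * 1000 = 164.5066 um

164.5066


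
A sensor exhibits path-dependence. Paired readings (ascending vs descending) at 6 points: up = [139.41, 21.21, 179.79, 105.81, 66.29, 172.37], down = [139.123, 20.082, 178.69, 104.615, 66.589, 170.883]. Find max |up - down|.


|139.41 - 139.123| = 0.2870
|21.21 - 20.082| = 1.1280
|179.79 - 178.69| = 1.1000
|105.81 - 104.615| = 1.1950
|66.29 - 66.589| = 0.2990
|172.37 - 170.883| = 1.4870
hysteresis = max(diffs) = 1.4870

1.4870


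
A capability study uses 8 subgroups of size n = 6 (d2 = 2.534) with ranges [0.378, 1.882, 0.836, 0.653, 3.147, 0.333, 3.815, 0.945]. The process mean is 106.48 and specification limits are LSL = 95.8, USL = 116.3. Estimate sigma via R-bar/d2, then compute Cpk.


R_bar = (0.378 + 1.882 + 0.836 + 0.653 + 3.147 + 0.333 + 3.815 + 0.945) / 8 = 1.498625
sigma = R_bar / d2 = 1.498625 / 2.534 = 0.59140687
Cp = (USL - LSL)/(6*sigma) = (116.3 - 95.8)/(6*0.59140687) = 5.7772
Cpu = (116.3 - 106.48)/(3*0.59140687) = 5.5348
Cpl = (106.48 - 95.8)/(3*0.59140687) = 6.0195
Cpk = min(Cpu, Cpl) = 5.5348

5.5348


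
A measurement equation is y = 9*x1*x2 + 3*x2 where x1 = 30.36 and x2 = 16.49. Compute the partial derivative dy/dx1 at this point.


y = 9*x1*x2 + 3*x2
dy/dx1 = 9*x2
Evaluate at x2 = 16.49: c1 = 9 * 16.49
c1 = 148.4100

148.4100


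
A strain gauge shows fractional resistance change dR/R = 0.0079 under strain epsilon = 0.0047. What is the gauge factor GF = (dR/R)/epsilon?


GF = (dR/R) / epsilon
= 0.0079 / 0.0047
= 1.6809

1.6809


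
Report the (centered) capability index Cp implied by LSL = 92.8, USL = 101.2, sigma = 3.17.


Cp = (USL - LSL) / (6 * sigma)
= (101.2 - 92.8) / (6 * 3.17)
= 8.4000 / 19.0200
= 0.4416

0.4416


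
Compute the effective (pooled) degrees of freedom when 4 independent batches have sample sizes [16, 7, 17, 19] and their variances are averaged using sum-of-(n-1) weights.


nu = sum_i (n_i - 1)
nu = ((16 - 1) + (7 - 1) + (17 - 1) + (19 - 1))
nu = 15 + 6 + 16 + 18
nu = 55

55


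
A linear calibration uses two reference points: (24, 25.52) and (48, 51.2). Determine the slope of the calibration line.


slope = (y2 - y1) / (x2 - x1)
= (51.2 - 25.52) / (48 - 24)
= 25.6800 / 24
= 1.0700

1.0700


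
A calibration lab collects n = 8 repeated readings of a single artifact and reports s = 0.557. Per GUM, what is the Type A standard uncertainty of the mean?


u_A = s / sqrt(n)
u_A = 0.557 / sqrt(8)
u_A = 0.557 / 2.8284271
u_A = 0.1969

0.1969


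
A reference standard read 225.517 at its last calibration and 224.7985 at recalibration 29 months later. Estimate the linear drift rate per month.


rate = (v2 - v1) / months
= (224.7985 - 225.517) / 29
= -0.7185 / 29
= -0.0248

-0.0248


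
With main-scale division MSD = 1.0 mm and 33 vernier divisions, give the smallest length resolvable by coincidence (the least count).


LC = MSD / n_div
= 1.0 / 33
= 0.0303

0.0303


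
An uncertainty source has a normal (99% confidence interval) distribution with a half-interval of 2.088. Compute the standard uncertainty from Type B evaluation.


u_B = half_width / 2.576
u_B = 2.088 / 2.576
u_B = 0.8106

0.8106


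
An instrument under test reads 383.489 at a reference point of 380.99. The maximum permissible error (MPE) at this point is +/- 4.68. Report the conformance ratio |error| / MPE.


e = indication - reference = 383.489 - 380.99 = 2.4990
|e| = 2.4990
ratio = |e| / MPE = 2.4990 / 4.68
ratio = 0.5340

0.5340


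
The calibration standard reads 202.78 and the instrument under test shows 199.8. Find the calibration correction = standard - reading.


Correction = standard - reading
= 202.78 - 199.8
= 2.9800

2.9800


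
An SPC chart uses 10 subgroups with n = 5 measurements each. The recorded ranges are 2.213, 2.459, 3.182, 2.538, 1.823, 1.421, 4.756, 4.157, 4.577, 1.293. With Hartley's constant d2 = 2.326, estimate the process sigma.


R_bar = (2.213 + 2.459 + 3.182 + 2.538 + 1.823 + 1.421 + 4.756 + 4.157 + 4.577 + 1.293) / 10
R_bar = 28.419 / 10 = 2.8419
sigma_hat = R_bar / d2 = 2.8419 / 2.326 = 1.2218

1.2218


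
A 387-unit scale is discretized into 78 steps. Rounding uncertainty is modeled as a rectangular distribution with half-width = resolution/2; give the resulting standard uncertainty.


resolution = range / divisions
resolution = 387 / 78 = 4.9615385
u_res = resolution / (2*sqrt(3))
u_res = 4.9615385 / 3.4641016
u_res = 1.4323

1.4323


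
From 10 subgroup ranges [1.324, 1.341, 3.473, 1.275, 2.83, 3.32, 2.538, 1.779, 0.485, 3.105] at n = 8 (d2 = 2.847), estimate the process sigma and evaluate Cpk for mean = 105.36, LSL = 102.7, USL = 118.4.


R_bar = (1.324 + 1.341 + 3.473 + 1.275 + 2.83 + 3.32 + 2.538 + 1.779 + 0.485 + 3.105) / 10 = 2.147
sigma = R_bar / d2 = 2.147 / 2.847 = 0.75412715
Cp = (USL - LSL)/(6*sigma) = (118.4 - 102.7)/(6*0.75412715) = 3.4698
Cpu = (118.4 - 105.36)/(3*0.75412715) = 5.7638
Cpl = (105.36 - 102.7)/(3*0.75412715) = 1.1758
Cpk = min(Cpu, Cpl) = 1.1758

1.1758


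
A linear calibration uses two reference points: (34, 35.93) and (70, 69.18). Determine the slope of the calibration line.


slope = (y2 - y1) / (x2 - x1)
= (69.18 - 35.93) / (70 - 34)
= 33.2500 / 36
= 0.9236

0.9236


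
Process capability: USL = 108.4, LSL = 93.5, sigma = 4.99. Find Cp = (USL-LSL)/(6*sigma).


Cp = (USL - LSL) / (6 * sigma)
= (108.4 - 93.5) / (6 * 4.99)
= 14.9000 / 29.9400
= 0.4977

0.4977


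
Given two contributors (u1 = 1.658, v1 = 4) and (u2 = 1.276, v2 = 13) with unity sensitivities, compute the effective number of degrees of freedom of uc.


uc = sqrt(u1^2 + u2^2) = sqrt(1.658^2 + 1.276^2) = 2.0921616
v_eff = uc^4 / (u1^4/v1 + u2^4/v2)
= 2.0921616^4 / (1.658^4/4 + 1.276^4/13)
= 19.159356 / 2.0931205
v_eff = 9.1535

9.1535


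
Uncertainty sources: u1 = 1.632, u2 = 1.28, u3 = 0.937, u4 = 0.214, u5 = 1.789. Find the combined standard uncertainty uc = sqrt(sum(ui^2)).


uc = sqrt(1.632^2 + 1.28^2 + 0.937^2 + 0.214^2 + 1.789^2)
uc = sqrt(8.42611)
uc = 2.9028

2.9028


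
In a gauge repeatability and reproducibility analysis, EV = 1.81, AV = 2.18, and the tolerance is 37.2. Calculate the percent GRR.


GRR = sqrt(EV^2 + AV^2) = sqrt(1.81^2 + 2.18^2) = 2.8334608
%GRR = GRR / tol * 100 = 2.8334608 / 37.2 * 100
%GRR = 7.6168

7.6168


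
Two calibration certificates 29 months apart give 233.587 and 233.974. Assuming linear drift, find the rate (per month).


rate = (v2 - v1) / months
= (233.974 - 233.587) / 29
= 0.3870 / 29
= 0.0133

0.0133


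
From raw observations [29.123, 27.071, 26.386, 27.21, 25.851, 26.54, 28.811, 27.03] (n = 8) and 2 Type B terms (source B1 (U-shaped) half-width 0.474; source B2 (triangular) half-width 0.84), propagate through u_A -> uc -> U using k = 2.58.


mean = (29.123 + 27.071 + 26.386 + 27.21 + 25.851 + 26.54 + 28.811 + 27.03) / 8 = 27.25275
s = sqrt(sum((x - mean)^2)/(n-1)) = 1.1485785
u_A = s / sqrt(n) = 1.1485785 / sqrt(8) = 0.40608382
u_B1 = 0.474 / sqrt(2) = 0.33516861
u_B2 = 0.84 / sqrt(6) = 0.34292856
uc = sqrt(0.40608382^2 + 0.33516861^2 + 0.34292856^2) = 0.62836459
U = k * uc = 2.58 * 0.62836459
U = 1.6212

1.6212


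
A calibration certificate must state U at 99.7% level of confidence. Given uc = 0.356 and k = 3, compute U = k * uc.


U = k * uc
U = 3 * 0.356
U = 1.0680

1.0680


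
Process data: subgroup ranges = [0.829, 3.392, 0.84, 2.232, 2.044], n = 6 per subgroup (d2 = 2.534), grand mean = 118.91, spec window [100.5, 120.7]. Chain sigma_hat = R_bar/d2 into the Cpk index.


R_bar = (0.829 + 3.392 + 0.84 + 2.232 + 2.044) / 5 = 1.8674
sigma = R_bar / d2 = 1.8674 / 2.534 = 0.73693765
Cp = (USL - LSL)/(6*sigma) = (120.7 - 100.5)/(6*0.73693765) = 4.5685
Cpu = (120.7 - 118.91)/(3*0.73693765) = 0.8097
Cpl = (118.91 - 100.5)/(3*0.73693765) = 8.3273
Cpk = min(Cpu, Cpl) = 0.8097

0.8097


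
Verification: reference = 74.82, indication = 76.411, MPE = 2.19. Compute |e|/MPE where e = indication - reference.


e = indication - reference = 76.411 - 74.82 = 1.5910
|e| = 1.5910
ratio = |e| / MPE = 1.5910 / 2.19
ratio = 0.7265

0.7265


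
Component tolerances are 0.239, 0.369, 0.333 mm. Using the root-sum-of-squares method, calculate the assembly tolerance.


RSS = sqrt(0.239^2 + 0.369^2 + 0.333^2)
= sqrt(0.304171)
= 0.5515

0.5515


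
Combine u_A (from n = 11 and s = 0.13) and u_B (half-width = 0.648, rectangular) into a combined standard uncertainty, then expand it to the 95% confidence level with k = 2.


u_A = s / sqrt(n) = 0.13 / sqrt(11) = 0.039196475
u_B = half_width / sqrt(3) = 0.648 / sqrt(3) = 0.37412297
uc = sqrt(u_A^2 + u_B^2) = sqrt(0.039196475^2 + 0.37412297^2) = 0.37617065
U = k * uc = 2 * 0.37617065
U = 0.7523

0.7523


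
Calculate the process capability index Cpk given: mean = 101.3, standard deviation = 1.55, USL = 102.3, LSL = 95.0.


Cpu = (USL - mean) / (3*sigma) = (102.3 - 101.3) / (3*1.55) = 0.2151
Cpl = (mean - LSL) / (3*sigma) = (101.3 - 95.0) / (3*1.55) = 1.3548
Cpk = min(Cpu, Cpl) = 0.2151

0.2151


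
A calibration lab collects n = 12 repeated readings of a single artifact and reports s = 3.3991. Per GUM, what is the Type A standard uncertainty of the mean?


u_A = s / sqrt(n)
u_A = 3.3991 / sqrt(12)
u_A = 3.3991 / 3.4641016
u_A = 0.9812

0.9812


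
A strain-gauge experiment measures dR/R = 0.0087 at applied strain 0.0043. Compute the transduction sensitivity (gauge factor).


GF = (dR/R) / epsilon
= 0.0087 / 0.0043
= 2.0233

2.0233


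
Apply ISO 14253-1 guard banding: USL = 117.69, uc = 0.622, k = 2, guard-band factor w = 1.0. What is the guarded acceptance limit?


U = k * uc = 2 * 0.622 = 1.244
guard band g = w * U = 1.0 * 1.244 = 1.244
AL = USL - g = 117.69 - 1.244
AL = 116.4460

116.4460


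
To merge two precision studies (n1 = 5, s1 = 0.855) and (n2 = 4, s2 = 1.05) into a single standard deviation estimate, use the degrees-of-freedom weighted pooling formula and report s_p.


s_p = sqrt(((n1-1)*s1^2 + (n2-1)*s2^2) / (n1+n2-2))
numerator = (5-1)*0.855^2 + (4-1)*1.05^2 = 2.9241 + 3.3075 = 6.2316
denominator = 5 + 4 - 2 = 7
s_p^2 = 6.2316 / 7 = 0.89022857
s_p = sqrt(0.89022857) = 0.9435

0.9435


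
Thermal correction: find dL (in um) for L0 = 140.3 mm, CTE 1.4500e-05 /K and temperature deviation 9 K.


dL = L * alpha * dT
= 140.3 * 1.4500e-05 * 9
= 0.0183092 mm
dL_um = 0.0183092 * 1000 = 18.3092 um

18.3092


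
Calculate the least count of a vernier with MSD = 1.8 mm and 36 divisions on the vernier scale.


LC = MSD / n_div
= 1.8 / 36
= 0.0500

0.0500


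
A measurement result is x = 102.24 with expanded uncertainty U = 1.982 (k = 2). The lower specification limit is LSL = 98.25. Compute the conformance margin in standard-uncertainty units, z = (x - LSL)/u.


u = U / k = 1.982 / 2 = 0.991
margin = |LSL - x| = |98.25 - 102.24| = 3.99
z = margin / u = 3.99 / 0.991
z = 4.0262

4.0262


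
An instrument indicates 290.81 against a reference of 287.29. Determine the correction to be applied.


Correction = standard - reading
= 287.29 - 290.81
= -3.5200

-3.5200


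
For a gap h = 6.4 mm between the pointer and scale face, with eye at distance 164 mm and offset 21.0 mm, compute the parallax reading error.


error = h * offset / d
= 6.4 * 21.0 / 164
= 0.8195

0.8195


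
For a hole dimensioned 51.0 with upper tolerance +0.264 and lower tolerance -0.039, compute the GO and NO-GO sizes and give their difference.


GO = nominal - lower_tol (smallest hole = maximum material condition)
GO = 51.0 - 0.039 = 50.961
NO-GO = nominal + upper_tol (largest hole = least material condition)
NO-GO = 51.0 + 0.264 = 51.264
spread = NO-GO - GO = 51.264 - 50.961 = 0.3030

0.3030


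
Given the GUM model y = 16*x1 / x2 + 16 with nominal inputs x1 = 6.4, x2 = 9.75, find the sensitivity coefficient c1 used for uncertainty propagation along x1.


y = 16*x1 / x2 + 16
dy/dx1 = 16/x2
Evaluate at x2 = 9.75: c1 = 16 / 9.75
c1 = 1.6410

1.6410


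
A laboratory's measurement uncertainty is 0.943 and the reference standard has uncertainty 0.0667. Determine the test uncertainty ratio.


TUR = u_lab / u_ref
= 0.943 / 0.0667
= 14.1379

14.1379


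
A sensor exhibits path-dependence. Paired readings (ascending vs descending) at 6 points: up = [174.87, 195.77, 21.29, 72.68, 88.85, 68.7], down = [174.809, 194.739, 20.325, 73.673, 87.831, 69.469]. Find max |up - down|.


|174.87 - 174.809| = 0.0610
|195.77 - 194.739| = 1.0310
|21.29 - 20.325| = 0.9650
|72.68 - 73.673| = 0.9930
|88.85 - 87.831| = 1.0190
|68.7 - 69.469| = 0.7690
hysteresis = max(diffs) = 1.0310

1.0310


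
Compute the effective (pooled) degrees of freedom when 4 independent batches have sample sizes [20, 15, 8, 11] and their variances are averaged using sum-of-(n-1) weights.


nu = sum_i (n_i - 1)
nu = ((20 - 1) + (15 - 1) + (8 - 1) + (11 - 1))
nu = 19 + 14 + 7 + 10
nu = 50

50


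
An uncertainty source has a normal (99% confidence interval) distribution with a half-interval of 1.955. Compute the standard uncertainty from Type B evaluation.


u_B = half_width / 2.576
u_B = 1.955 / 2.576
u_B = 0.7589

0.7589


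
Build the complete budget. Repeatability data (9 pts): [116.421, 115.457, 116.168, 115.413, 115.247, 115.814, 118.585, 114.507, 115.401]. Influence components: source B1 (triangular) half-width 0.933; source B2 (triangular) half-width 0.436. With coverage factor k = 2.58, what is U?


mean = (116.421 + 115.457 + 116.168 + 115.413 + 115.247 + 115.814 + 118.585 + 114.507 + 115.401) / 9 = 115.8903333
s = sqrt(sum((x - mean)^2)/(n-1)) = 1.1515382
u_A = s / sqrt(n) = 1.1515382 / sqrt(9) = 0.38384607
u_B1 = 0.933 / sqrt(6) = 0.38089566
u_B2 = 0.436 / sqrt(6) = 0.17799625
uc = sqrt(0.38384607^2 + 0.38089566^2 + 0.17799625^2) = 0.56929955
U = k * uc = 2.58 * 0.56929955
U = 1.4688

1.4688


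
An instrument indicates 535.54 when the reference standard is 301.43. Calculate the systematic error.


Systematic error = measured - true
= 535.54 - 301.43
= 234.1100

234.1100


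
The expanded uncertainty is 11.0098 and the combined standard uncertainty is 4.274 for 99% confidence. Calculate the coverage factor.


k = U / uc
k = 11.0098 / 4.274
k = 2.576

2.576


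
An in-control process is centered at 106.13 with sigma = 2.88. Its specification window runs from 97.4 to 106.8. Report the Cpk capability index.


Cpu = (USL - mean) / (3*sigma) = (106.8 - 106.13) / (3*2.88) = 0.0775
Cpl = (mean - LSL) / (3*sigma) = (106.13 - 97.4) / (3*2.88) = 1.0104
Cpk = min(Cpu, Cpl) = 0.0775

0.0775


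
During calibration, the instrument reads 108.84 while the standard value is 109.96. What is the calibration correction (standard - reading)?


Correction = standard - reading
= 109.96 - 108.84
= 1.1200

1.1200


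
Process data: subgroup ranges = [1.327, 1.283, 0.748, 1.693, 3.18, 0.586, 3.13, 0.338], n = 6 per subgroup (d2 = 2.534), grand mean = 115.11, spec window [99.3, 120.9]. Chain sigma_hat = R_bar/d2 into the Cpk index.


R_bar = (1.327 + 1.283 + 0.748 + 1.693 + 3.18 + 0.586 + 3.13 + 0.338) / 8 = 1.535625
sigma = R_bar / d2 = 1.535625 / 2.534 = 0.60600829
Cp = (USL - LSL)/(6*sigma) = (120.9 - 99.3)/(6*0.60600829) = 5.9405
Cpu = (120.9 - 115.11)/(3*0.60600829) = 3.1848
Cpl = (115.11 - 99.3)/(3*0.60600829) = 8.6963
Cpk = min(Cpu, Cpl) = 3.1848

3.1848


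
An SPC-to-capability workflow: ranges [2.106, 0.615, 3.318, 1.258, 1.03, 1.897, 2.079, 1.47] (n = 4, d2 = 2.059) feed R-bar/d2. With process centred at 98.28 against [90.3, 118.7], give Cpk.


R_bar = (2.106 + 0.615 + 3.318 + 1.258 + 1.03 + 1.897 + 2.079 + 1.47) / 8 = 1.721625
sigma = R_bar / d2 = 1.721625 / 2.059 = 0.83614619
Cp = (USL - LSL)/(6*sigma) = (118.7 - 90.3)/(6*0.83614619) = 5.6609
Cpu = (118.7 - 98.28)/(3*0.83614619) = 8.1405
Cpl = (98.28 - 90.3)/(3*0.83614619) = 3.1813
Cpk = min(Cpu, Cpl) = 3.1813

3.1813


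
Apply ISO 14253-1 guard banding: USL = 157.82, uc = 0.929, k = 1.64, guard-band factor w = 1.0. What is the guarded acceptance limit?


U = k * uc = 1.64 * 0.929 = 1.52356
guard band g = w * U = 1.0 * 1.52356 = 1.52356
AL = USL - g = 157.82 - 1.52356
AL = 156.2964

156.2964


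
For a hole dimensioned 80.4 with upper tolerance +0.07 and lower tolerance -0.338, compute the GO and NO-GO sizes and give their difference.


GO = nominal - lower_tol (smallest hole = maximum material condition)
GO = 80.4 - 0.338 = 80.062
NO-GO = nominal + upper_tol (largest hole = least material condition)
NO-GO = 80.4 + 0.07 = 80.47
spread = NO-GO - GO = 80.47 - 80.062 = 0.4080

0.4080


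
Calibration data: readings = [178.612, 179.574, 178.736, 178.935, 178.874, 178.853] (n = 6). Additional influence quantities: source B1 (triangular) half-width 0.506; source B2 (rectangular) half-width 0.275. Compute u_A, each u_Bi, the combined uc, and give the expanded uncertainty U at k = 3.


mean = (178.612 + 179.574 + 178.736 + 178.935 + 178.874 + 178.853) / 6 = 178.9306667
s = sqrt(sum((x - mean)^2)/(n-1)) = 0.33543504
u_A = s / sqrt(n) = 0.33543504 / sqrt(6) = 0.13694078
u_B1 = 0.506 / sqrt(6) = 0.20657363
u_B2 = 0.275 / sqrt(3) = 0.15877132
uc = sqrt(0.13694078^2 + 0.20657363^2 + 0.15877132^2) = 0.29433616
U = k * uc = 3 * 0.29433616
U = 0.8830

0.8830


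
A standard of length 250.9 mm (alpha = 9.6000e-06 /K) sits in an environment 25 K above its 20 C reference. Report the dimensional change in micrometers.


dL = L * alpha * dT
= 250.9 * 9.6000e-06 * 25
= 0.0602160 mm
dL_um = 0.0602160 * 1000 = 60.2160 um

60.2160


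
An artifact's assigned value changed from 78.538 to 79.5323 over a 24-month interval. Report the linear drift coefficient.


rate = (v2 - v1) / months
= (79.5323 - 78.538) / 24
= 0.9943 / 24
= 0.0414

0.0414


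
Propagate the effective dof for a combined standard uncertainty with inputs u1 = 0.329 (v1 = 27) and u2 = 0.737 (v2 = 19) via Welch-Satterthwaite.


uc = sqrt(u1^2 + u2^2) = sqrt(0.329^2 + 0.737^2) = 0.80709975
v_eff = uc^4 / (u1^4/v1 + u2^4/v2)
= 0.80709975^4 / (0.329^4/27 + 0.737^4/19)
= 0.424335 / 0.01596196
v_eff = 26.5841

26.5841


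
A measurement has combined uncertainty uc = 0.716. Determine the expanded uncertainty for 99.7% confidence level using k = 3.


U = k * uc
U = 3 * 0.716
U = 2.1480

2.1480


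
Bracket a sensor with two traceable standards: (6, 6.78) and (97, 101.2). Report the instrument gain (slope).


slope = (y2 - y1) / (x2 - x1)
= (101.2 - 6.78) / (97 - 6)
= 94.4200 / 91
= 1.0376

1.0376


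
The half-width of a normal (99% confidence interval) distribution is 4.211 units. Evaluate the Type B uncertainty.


u_B = half_width / 2.576
u_B = 4.211 / 2.576
u_B = 1.6347

1.6347


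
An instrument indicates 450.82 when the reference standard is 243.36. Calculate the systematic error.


Systematic error = measured - true
= 450.82 - 243.36
= 207.4600

207.4600


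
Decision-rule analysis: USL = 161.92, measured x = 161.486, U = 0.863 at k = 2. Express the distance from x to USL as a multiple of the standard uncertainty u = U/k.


u = U / k = 0.863 / 2 = 0.4315
margin = |USL - x| = |161.92 - 161.486| = 0.434
z = margin / u = 0.434 / 0.4315
z = 1.0058

1.0058


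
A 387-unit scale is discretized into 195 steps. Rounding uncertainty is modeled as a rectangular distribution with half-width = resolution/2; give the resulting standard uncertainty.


resolution = range / divisions
resolution = 387 / 195 = 1.9846154
u_res = resolution / (2*sqrt(3))
u_res = 1.9846154 / 3.4641016
u_res = 0.5729

0.5729


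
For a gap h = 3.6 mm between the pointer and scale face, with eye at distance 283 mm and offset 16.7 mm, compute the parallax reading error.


error = h * offset / d
= 3.6 * 16.7 / 283
= 0.2124

0.2124


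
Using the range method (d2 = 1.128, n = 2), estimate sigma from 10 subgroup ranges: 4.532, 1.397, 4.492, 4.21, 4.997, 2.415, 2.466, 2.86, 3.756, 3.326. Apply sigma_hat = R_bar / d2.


R_bar = (4.532 + 1.397 + 4.492 + 4.21 + 4.997 + 2.415 + 2.466 + 2.86 + 3.756 + 3.326) / 10
R_bar = 34.451 / 10 = 3.4451
sigma_hat = R_bar / d2 = 3.4451 / 1.128 = 3.0542

3.0542


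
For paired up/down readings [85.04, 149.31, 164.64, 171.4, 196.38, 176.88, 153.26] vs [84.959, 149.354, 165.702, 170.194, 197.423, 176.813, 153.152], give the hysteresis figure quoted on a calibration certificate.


|85.04 - 84.959| = 0.0810
|149.31 - 149.354| = 0.0440
|164.64 - 165.702| = 1.0620
|171.4 - 170.194| = 1.2060
|196.38 - 197.423| = 1.0430
|176.88 - 176.813| = 0.0670
|153.26 - 153.152| = 0.1080
hysteresis = max(diffs) = 1.2060

1.2060


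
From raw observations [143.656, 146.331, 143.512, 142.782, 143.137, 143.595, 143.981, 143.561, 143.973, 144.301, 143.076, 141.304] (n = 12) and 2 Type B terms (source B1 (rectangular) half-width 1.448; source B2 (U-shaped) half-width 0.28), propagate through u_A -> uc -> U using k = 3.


mean = (143.656 + 146.331 + 143.512 + 142.782 + 143.137 + 143.595 + 143.981 + 143.561 + 143.973 + 144.301 + 143.076 + 141.304) / 12 = 143.60075
s = sqrt(sum((x - mean)^2)/(n-1)) = 1.155074
u_A = s / sqrt(n) = 1.155074 / sqrt(12) = 0.33344114
u_B1 = 1.448 / sqrt(3) = 0.83600319
u_B2 = 0.28 / sqrt(2) = 0.1979899
uc = sqrt(0.33344114^2 + 0.83600319^2 + 0.1979899^2) = 0.92156624
U = k * uc = 3 * 0.92156624
U = 2.7647

2.7647


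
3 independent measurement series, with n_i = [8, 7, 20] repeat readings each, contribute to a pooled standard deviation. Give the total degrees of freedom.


nu = sum_i (n_i - 1)
nu = ((8 - 1) + (7 - 1) + (20 - 1))
nu = 7 + 6 + 19
nu = 32

32


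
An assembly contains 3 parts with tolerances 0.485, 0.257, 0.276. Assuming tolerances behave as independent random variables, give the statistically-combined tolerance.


RSS = sqrt(0.485^2 + 0.257^2 + 0.276^2)
= sqrt(0.37745)
= 0.6144

0.6144


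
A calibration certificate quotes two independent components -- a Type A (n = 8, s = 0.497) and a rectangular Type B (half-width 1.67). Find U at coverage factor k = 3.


u_A = s / sqrt(n) = 0.497 / sqrt(8) = 0.17571604
u_B = half_width / sqrt(3) = 1.67 / sqrt(3) = 0.96417495
uc = sqrt(u_A^2 + u_B^2) = sqrt(0.17571604^2 + 0.96417495^2) = 0.98005585
U = k * uc = 3 * 0.98005585
U = 2.9402

2.9402


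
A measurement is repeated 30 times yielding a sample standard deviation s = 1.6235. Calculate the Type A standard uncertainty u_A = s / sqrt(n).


u_A = s / sqrt(n)
u_A = 1.6235 / sqrt(30)
u_A = 1.6235 / 5.4772256
u_A = 0.2964

0.2964


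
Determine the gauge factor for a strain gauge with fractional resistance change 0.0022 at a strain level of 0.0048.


GF = (dR/R) / epsilon
= 0.0022 / 0.0048
= 0.4583

0.4583


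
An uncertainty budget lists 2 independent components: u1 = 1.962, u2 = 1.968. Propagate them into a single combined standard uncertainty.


uc = sqrt(1.962^2 + 1.968^2)
uc = sqrt(7.722468)
uc = 2.7789

2.7789


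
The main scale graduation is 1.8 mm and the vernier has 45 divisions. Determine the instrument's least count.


LC = MSD / n_div
= 1.8 / 45
= 0.0400

0.0400


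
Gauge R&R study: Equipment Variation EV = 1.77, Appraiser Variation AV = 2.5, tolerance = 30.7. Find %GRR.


GRR = sqrt(EV^2 + AV^2) = sqrt(1.77^2 + 2.5^2) = 3.063152
%GRR = GRR / tol * 100 = 3.063152 / 30.7 * 100
%GRR = 9.9777

9.9777


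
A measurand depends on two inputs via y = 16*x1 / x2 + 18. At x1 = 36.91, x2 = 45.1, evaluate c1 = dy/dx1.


y = 16*x1 / x2 + 18
dy/dx1 = 16/x2
Evaluate at x2 = 45.1: c1 = 16 / 45.1
c1 = 0.3548

0.3548


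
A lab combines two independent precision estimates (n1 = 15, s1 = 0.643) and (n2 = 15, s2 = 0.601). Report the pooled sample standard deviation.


s_p = sqrt(((n1-1)*s1^2 + (n2-1)*s2^2) / (n1+n2-2))
numerator = (15-1)*0.643^2 + (15-1)*0.601^2 = 5.788286 + 5.056814 = 10.8451
denominator = 15 + 15 - 2 = 28
s_p^2 = 10.8451 / 28 = 0.387325
s_p = sqrt(0.387325) = 0.6224

0.6224


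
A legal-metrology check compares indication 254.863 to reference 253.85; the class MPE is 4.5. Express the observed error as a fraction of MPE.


e = indication - reference = 254.863 - 253.85 = 1.0130
|e| = 1.0130
ratio = |e| / MPE = 1.0130 / 4.5
ratio = 0.2251

0.2251


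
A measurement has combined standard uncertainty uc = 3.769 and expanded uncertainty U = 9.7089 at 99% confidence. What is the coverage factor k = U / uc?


k = U / uc
k = 9.7089 / 3.769
k = 2.576

2.576


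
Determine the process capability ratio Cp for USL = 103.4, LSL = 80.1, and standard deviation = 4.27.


Cp = (USL - LSL) / (6 * sigma)
= (103.4 - 80.1) / (6 * 4.27)
= 23.3000 / 25.6200
= 0.9094

0.9094


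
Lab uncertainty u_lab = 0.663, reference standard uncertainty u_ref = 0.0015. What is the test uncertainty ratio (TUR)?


TUR = u_lab / u_ref
= 0.663 / 0.0015
= 442.0000

442.0000


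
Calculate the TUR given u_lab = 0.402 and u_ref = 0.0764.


TUR = u_lab / u_ref
= 0.402 / 0.0764
= 5.2618

5.2618


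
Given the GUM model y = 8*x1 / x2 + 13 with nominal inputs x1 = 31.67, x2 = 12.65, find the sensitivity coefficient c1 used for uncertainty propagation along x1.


y = 8*x1 / x2 + 13
dy/dx1 = 8/x2
Evaluate at x2 = 12.65: c1 = 8 / 12.65
c1 = 0.6324

0.6324


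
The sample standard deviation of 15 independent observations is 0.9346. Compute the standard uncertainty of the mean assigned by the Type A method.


u_A = s / sqrt(n)
u_A = 0.9346 / sqrt(15)
u_A = 0.9346 / 3.8729833
u_A = 0.2413

0.2413


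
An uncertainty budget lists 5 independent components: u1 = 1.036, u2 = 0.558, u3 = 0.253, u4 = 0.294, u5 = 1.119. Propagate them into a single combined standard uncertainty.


uc = sqrt(1.036^2 + 0.558^2 + 0.253^2 + 0.294^2 + 1.119^2)
uc = sqrt(2.787266)
uc = 1.6695

1.6695


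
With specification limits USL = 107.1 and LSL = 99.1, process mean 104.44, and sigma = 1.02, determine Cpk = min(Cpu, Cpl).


Cpu = (USL - mean) / (3*sigma) = (107.1 - 104.44) / (3*1.02) = 0.8693
Cpl = (mean - LSL) / (3*sigma) = (104.44 - 99.1) / (3*1.02) = 1.7451
Cpk = min(Cpu, Cpl) = 0.8693

0.8693


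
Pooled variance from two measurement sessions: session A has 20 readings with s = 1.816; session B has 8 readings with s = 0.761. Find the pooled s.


s_p = sqrt(((n1-1)*s1^2 + (n2-1)*s2^2) / (n1+n2-2))
numerator = (20-1)*1.816^2 + (8-1)*0.761^2 = 62.659264 + 4.053847 = 66.713111
denominator = 20 + 8 - 2 = 26
s_p^2 = 66.713111 / 26 = 2.5658889
s_p = sqrt(2.5658889) = 1.6018

1.6018


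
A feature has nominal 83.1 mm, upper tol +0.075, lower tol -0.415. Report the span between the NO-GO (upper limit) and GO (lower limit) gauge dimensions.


GO = nominal - lower_tol (smallest hole = maximum material condition)
GO = 83.1 - 0.415 = 82.685
NO-GO = nominal + upper_tol (largest hole = least material condition)
NO-GO = 83.1 + 0.075 = 83.175
spread = NO-GO - GO = 83.175 - 82.685 = 0.4900

0.4900


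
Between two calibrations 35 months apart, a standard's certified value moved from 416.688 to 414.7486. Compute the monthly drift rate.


rate = (v2 - v1) / months
= (414.7486 - 416.688) / 35
= -1.9394 / 35
= -0.0554

-0.0554


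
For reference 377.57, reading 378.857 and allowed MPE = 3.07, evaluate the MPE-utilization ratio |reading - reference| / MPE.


e = indication - reference = 378.857 - 377.57 = 1.2870
|e| = 1.2870
ratio = |e| / MPE = 1.2870 / 3.07
ratio = 0.4192

0.4192


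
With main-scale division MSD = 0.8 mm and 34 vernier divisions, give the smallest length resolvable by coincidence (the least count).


LC = MSD / n_div
= 0.8 / 34
= 0.0235

0.0235


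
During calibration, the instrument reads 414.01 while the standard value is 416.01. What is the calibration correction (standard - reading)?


Correction = standard - reading
= 416.01 - 414.01
= 2.0000

2.0000


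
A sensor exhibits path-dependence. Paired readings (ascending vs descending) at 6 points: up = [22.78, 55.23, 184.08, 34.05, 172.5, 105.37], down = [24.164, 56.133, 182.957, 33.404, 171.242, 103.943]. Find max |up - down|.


|22.78 - 24.164| = 1.3840
|55.23 - 56.133| = 0.9030
|184.08 - 182.957| = 1.1230
|34.05 - 33.404| = 0.6460
|172.5 - 171.242| = 1.2580
|105.37 - 103.943| = 1.4270
hysteresis = max(diffs) = 1.4270

1.4270


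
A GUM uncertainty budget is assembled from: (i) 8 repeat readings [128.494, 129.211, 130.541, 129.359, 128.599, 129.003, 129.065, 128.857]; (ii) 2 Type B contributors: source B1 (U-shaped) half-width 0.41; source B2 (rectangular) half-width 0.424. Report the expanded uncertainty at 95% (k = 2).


mean = (128.494 + 129.211 + 130.541 + 129.359 + 128.599 + 129.003 + 129.065 + 128.857) / 8 = 129.141125
s = sqrt(sum((x - mean)^2)/(n-1)) = 0.63586531
u_A = s / sqrt(n) = 0.63586531 / sqrt(8) = 0.22481234
u_B1 = 0.41 / sqrt(2) = 0.28991378
u_B2 = 0.424 / sqrt(3) = 0.24479651
uc = sqrt(0.22481234^2 + 0.28991378^2 + 0.24479651^2) = 0.44103959
U = k * uc = 2 * 0.44103959
U = 0.8821

0.8821


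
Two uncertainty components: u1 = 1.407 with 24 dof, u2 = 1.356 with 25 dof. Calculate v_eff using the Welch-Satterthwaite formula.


uc = sqrt(u1^2 + u2^2) = sqrt(1.407^2 + 1.356^2) = 1.9540688
v_eff = uc^4 / (u1^4/v1 + u2^4/v2)
= 1.9540688^4 / (1.407^4/24 + 1.356^4/25)
= 14.580063 / 0.29853009
v_eff = 48.8395

48.8395


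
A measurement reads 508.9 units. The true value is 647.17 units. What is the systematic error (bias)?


Systematic error = measured - true
= 508.9 - 647.17
= -138.2700

-138.2700


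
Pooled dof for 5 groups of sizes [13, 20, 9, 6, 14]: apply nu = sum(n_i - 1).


nu = sum_i (n_i - 1)
nu = ((13 - 1) + (20 - 1) + (9 - 1) + (6 - 1) + (14 - 1))
nu = 12 + 19 + 8 + 5 + 13
nu = 57

57


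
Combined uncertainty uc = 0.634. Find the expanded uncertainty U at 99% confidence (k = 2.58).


U = k * uc
U = 2.58 * 0.634
U = 1.6357

1.6357


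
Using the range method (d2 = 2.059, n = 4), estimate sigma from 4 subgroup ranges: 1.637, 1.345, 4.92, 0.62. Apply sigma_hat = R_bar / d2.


R_bar = (1.637 + 1.345 + 4.92 + 0.62) / 4
R_bar = 8.522 / 4 = 2.1305
sigma_hat = R_bar / d2 = 2.1305 / 2.059 = 1.0347

1.0347


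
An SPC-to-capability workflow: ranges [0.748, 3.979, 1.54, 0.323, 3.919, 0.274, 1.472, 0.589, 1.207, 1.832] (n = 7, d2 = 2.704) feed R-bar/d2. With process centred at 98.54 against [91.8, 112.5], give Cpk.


R_bar = (0.748 + 3.979 + 1.54 + 0.323 + 3.919 + 0.274 + 1.472 + 0.589 + 1.207 + 1.832) / 10 = 1.5883
sigma = R_bar / d2 = 1.5883 / 2.704 = 0.58738905
Cp = (USL - LSL)/(6*sigma) = (112.5 - 91.8)/(6*0.58738905) = 5.8734
Cpu = (112.5 - 98.54)/(3*0.58738905) = 7.9221
Cpl = (98.54 - 91.8)/(3*0.58738905) = 3.8248
Cpk = min(Cpu, Cpl) = 3.8248

3.8248


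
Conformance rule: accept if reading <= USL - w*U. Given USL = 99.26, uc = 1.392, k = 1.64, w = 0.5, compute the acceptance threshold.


U = k * uc = 1.64 * 1.392 = 2.28288
guard band g = w * U = 0.5 * 2.28288 = 1.14144
AL = USL - g = 99.26 - 1.14144
AL = 98.1186

98.1186


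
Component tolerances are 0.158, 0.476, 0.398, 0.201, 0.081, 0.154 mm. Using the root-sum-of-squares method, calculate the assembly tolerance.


RSS = sqrt(0.158^2 + 0.476^2 + 0.398^2 + 0.201^2 + 0.081^2 + 0.154^2)
= sqrt(0.480622)
= 0.6933

0.6933


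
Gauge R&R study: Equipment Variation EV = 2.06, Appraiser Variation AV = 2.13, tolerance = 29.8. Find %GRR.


GRR = sqrt(EV^2 + AV^2) = sqrt(2.06^2 + 2.13^2) = 2.9631908
%GRR = GRR / tol * 100 = 2.9631908 / 29.8 * 100
%GRR = 9.9436

9.9436


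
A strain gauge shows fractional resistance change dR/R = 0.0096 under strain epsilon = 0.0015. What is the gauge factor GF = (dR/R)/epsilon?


GF = (dR/R) / epsilon
= 0.0096 / 0.0015
= 6.4000

6.4000


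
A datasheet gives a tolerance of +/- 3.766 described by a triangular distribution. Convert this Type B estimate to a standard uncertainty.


u_B = half_width / sqrt(6)
u_B = 3.766 / 2.4494897
u_B = 1.5375

1.5375


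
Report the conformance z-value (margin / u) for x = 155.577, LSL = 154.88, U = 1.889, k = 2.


u = U / k = 1.889 / 2 = 0.9445
margin = |LSL - x| = |154.88 - 155.577| = 0.697
z = margin / u = 0.697 / 0.9445
z = 0.7380

0.7380


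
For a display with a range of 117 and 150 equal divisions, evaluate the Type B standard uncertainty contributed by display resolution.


resolution = range / divisions
resolution = 117 / 150 = 0.78
u_res = resolution / (2*sqrt(3))
u_res = 0.78 / 3.4641016
u_res = 0.2252

0.2252


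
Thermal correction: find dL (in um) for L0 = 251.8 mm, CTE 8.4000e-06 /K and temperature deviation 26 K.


dL = L * alpha * dT
= 251.8 * 8.4000e-06 * 26
= 0.0549931 mm
dL_um = 0.0549931 * 1000 = 54.9931 um

54.9931


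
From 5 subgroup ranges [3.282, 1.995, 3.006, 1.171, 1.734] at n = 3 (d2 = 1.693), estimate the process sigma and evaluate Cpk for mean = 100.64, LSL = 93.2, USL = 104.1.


R_bar = (3.282 + 1.995 + 3.006 + 1.171 + 1.734) / 5 = 2.2376
sigma = R_bar / d2 = 2.2376 / 1.693 = 1.3216775
Cp = (USL - LSL)/(6*sigma) = (104.1 - 93.2)/(6*1.3216775) = 1.3745
Cpu = (104.1 - 100.64)/(3*1.3216775) = 0.8726
Cpl = (100.64 - 93.2)/(3*1.3216775) = 1.8764
Cpk = min(Cpu, Cpl) = 0.8726

0.8726


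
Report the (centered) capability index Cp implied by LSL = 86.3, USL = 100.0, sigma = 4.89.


Cp = (USL - LSL) / (6 * sigma)
= (100.0 - 86.3) / (6 * 4.89)
= 13.7000 / 29.3400
= 0.4669

0.4669


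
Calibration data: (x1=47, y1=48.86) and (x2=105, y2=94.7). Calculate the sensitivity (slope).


slope = (y2 - y1) / (x2 - x1)
= (94.7 - 48.86) / (105 - 47)
= 45.8400 / 58
= 0.7903

0.7903


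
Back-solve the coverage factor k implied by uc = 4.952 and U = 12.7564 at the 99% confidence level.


k = U / uc
k = 12.7564 / 4.952
k = 2.576

2.576


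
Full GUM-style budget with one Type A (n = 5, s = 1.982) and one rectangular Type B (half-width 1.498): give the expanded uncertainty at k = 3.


u_A = s / sqrt(n) = 1.982 / sqrt(5) = 0.88637735
u_B = half_width / sqrt(3) = 1.498 / sqrt(3) = 0.8648707
uc = sqrt(u_A^2 + u_B^2) = sqrt(0.88637735^2 + 0.8648707^2) = 1.2384127
U = k * uc = 3 * 1.2384127
U = 3.7152

3.7152


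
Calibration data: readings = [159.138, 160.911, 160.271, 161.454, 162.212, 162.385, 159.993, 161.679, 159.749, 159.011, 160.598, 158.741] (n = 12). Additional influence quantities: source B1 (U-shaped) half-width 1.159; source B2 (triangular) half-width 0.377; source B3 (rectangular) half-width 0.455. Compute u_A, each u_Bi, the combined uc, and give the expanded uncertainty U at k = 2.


mean = (159.138 + 160.911 + 160.271 + 161.454 + 162.212 + 162.385 + 159.993 + 161.679 + 159.749 + 159.011 + 160.598 + 158.741) / 12 = 160.5118333
s = sqrt(sum((x - mean)^2)/(n-1)) = 1.2431963
u_A = s / sqrt(n) = 1.2431963 / sqrt(12) = 0.35887986
u_B1 = 1.159 / sqrt(2) = 0.81953676
u_B2 = 0.377 / sqrt(6) = 0.15390961
u_B3 = 0.455 / sqrt(3) = 0.26269437
uc = sqrt(0.35887986^2 + 0.81953676^2 + 0.15390961^2 + 0.26269437^2) = 0.94505648
U = k * uc = 2 * 0.94505648
U = 1.8901

1.8901
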